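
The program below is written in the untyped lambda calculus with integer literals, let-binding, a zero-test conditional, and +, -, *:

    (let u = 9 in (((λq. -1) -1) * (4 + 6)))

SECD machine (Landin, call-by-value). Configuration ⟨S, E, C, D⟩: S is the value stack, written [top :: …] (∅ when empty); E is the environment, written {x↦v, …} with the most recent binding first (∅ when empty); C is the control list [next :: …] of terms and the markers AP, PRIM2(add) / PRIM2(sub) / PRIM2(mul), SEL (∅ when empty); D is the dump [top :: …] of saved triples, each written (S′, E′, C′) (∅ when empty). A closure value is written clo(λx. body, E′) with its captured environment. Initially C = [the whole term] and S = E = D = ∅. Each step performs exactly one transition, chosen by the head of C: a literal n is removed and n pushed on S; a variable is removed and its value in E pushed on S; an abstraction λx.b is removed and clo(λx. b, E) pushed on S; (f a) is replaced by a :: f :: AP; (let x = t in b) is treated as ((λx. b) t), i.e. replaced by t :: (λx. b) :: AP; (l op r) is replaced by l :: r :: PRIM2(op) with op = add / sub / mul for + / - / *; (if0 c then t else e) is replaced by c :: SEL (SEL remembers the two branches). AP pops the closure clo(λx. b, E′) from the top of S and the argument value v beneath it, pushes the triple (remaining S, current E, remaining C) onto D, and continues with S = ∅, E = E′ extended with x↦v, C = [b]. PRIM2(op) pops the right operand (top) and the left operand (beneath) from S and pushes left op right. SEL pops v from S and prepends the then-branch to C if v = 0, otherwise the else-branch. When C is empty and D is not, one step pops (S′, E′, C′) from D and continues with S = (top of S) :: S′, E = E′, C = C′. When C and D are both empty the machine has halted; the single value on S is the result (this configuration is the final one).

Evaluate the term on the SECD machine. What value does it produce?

[0] [S=∅ | E=∅ | C=[(let u = 9 in (((λq. -1) -1) * (4 + 6)))] | D=∅]
[1] [S=∅ | E=∅ | C=[9 :: (λu. (((λq. -1) -1) * (4 + 6))) :: AP] | D=∅]
[2] [S=[9] | E=∅ | C=[(λu. (((λq. -1) -1) * (4 + 6))) :: AP] | D=∅]
[3] [S=[clo(λu. (((λq. -1) -1) * (4 + 6)), ∅) :: 9] | E=∅ | C=[AP] | D=∅]
[4] [S=∅ | E={u↦9} | C=[(((λq. -1) -1) * (4 + 6))] | D=[(∅, ∅, ∅)]]
[5] [S=∅ | E={u↦9} | C=[((λq. -1) -1) :: (4 + 6) :: PRIM2(mul)] | D=[(∅, ∅, ∅)]]
[6] [S=∅ | E={u↦9} | C=[-1 :: (λq. -1) :: AP :: (4 + 6) :: PRIM2(mul)] | D=[(∅, ∅, ∅)]]
[7] [S=[-1] | E={u↦9} | C=[(λq. -1) :: AP :: (4 + 6) :: PRIM2(mul)] | D=[(∅, ∅, ∅)]]
[8] [S=[clo(λq. -1, {u↦9}) :: -1] | E={u↦9} | C=[AP :: (4 + 6) :: PRIM2(mul)] | D=[(∅, ∅, ∅)]]
[9] [S=∅ | E={q↦-1, u↦9} | C=[-1] | D=[(∅, {u↦9}, [(4 + 6) :: PRIM2(mul)]) :: (∅, ∅, ∅)]]
[10] [S=[-1] | E={q↦-1, u↦9} | C=∅ | D=[(∅, {u↦9}, [(4 + 6) :: PRIM2(mul)]) :: (∅, ∅, ∅)]]
[11] [S=[-1] | E={u↦9} | C=[(4 + 6) :: PRIM2(mul)] | D=[(∅, ∅, ∅)]]
[12] [S=[-1] | E={u↦9} | C=[4 :: 6 :: PRIM2(add) :: PRIM2(mul)] | D=[(∅, ∅, ∅)]]
[13] [S=[4 :: -1] | E={u↦9} | C=[6 :: PRIM2(add) :: PRIM2(mul)] | D=[(∅, ∅, ∅)]]
[14] [S=[6 :: 4 :: -1] | E={u↦9} | C=[PRIM2(add) :: PRIM2(mul)] | D=[(∅, ∅, ∅)]]
[15] [S=[10 :: -1] | E={u↦9} | C=[PRIM2(mul)] | D=[(∅, ∅, ∅)]]
[16] [S=[-10] | E={u↦9} | C=∅ | D=[(∅, ∅, ∅)]]
[17] [S=[-10] | E=∅ | C=∅ | D=∅]
→ final value -10

Answer: -10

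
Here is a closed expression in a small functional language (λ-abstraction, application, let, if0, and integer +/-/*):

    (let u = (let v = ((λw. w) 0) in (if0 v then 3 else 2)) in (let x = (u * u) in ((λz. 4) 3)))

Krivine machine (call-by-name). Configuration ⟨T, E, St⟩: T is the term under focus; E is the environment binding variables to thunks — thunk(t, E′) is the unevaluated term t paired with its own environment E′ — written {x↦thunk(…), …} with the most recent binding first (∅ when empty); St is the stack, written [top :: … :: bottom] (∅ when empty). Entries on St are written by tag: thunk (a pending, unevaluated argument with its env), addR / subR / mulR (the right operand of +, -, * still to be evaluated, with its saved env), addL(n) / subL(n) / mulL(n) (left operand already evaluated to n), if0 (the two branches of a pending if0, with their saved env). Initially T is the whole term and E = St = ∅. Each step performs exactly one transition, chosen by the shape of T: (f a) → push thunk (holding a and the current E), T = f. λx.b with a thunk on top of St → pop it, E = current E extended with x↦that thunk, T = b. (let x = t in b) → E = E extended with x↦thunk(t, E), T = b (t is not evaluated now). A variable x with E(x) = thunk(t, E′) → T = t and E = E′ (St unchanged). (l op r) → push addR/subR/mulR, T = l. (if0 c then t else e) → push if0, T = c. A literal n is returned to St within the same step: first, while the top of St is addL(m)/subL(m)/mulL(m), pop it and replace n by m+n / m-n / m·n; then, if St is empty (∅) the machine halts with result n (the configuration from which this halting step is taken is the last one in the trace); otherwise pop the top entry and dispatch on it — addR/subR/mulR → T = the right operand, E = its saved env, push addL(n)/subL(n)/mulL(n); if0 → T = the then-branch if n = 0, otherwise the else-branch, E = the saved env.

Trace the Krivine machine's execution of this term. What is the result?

Answer: 4

Machine steps:
t=0: [T=(let u = (let v = ((λw. w) 0) in (if0 v then 3 else 2)) in (let x = (u * u) in ((λz. 4) 3))) | E=∅ | St=∅]
t=1: [T=(let x = (u * u) in ((λz. 4) 3)) | E={u↦thunk((let v = ((λw. w) 0) in (if0 v then 3 else 2)), ∅)} | St=∅]
t=2: [T=((λz. 4) 3) | E={x↦thunk((u * u), {u↦thunk((let v = ((λw. w) 0) in (if0 v then 3 else 2)), ∅)}), u↦thunk((let v = ((λw. w) 0) in (if0 v then 3 else 2)), ∅)} | St=∅]
t=3: [T=(λz. 4) | E={x↦thunk((u * u), {u↦thunk((let v = ((λw. w) 0) in (if0 v then 3 else 2)), ∅)}), u↦thunk((let v = ((λw. w) 0) in (if0 v then 3 else 2)), ∅)} | St=[thunk]]
t=4: [T=4 | E={z↦thunk(3, {x↦thunk((u * u), {u↦thunk((let v = ((λw. w) 0) in (if0 v then 3 else 2)), ∅)}), u↦thunk((let v = ((λw. w) 0) in (if0 v then 3 else 2)), ∅)}), x↦thunk((u * u), {u↦thunk((let v = ((λw. w) 0) in (if0 v then 3 else 2)), ∅)}), u↦thunk((let v = ((λw. w) 0) in (if0 v then 3 else 2)), ∅)} | St=∅]
→ final value 4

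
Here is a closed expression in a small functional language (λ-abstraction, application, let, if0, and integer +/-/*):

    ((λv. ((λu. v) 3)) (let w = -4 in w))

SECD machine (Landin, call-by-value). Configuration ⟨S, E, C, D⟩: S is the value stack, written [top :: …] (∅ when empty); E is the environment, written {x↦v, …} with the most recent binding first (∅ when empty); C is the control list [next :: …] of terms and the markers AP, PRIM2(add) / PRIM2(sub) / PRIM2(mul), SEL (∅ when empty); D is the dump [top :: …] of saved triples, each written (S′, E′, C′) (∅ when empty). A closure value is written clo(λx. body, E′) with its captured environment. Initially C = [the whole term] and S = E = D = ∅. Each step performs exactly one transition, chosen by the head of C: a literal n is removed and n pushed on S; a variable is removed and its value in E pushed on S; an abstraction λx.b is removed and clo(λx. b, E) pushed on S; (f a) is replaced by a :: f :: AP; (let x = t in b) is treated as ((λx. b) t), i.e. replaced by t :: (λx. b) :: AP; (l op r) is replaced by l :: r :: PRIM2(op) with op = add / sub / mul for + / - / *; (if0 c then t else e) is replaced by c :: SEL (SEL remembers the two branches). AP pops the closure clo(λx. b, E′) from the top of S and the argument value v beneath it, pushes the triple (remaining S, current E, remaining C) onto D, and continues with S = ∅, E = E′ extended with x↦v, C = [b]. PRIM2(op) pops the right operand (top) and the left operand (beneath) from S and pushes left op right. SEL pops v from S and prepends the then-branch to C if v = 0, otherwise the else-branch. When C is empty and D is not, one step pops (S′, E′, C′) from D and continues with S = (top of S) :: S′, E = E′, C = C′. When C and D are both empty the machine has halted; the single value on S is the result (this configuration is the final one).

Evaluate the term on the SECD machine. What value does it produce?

Answer: -4

Execution trace:
t=0: <S=∅, E=∅, C=[((λv. ((λu. v) 3)) (let w = -4 in w))], D=∅>
t=1: <S=∅, E=∅, C=[(let w = -4 in w) :: (λv. ((λu. v) 3)) :: AP], D=∅>
t=2: <S=∅, E=∅, C=[-4 :: (λw. w) :: AP :: (λv. ((λu. v) 3)) :: AP], D=∅>
t=3: <S=[-4], E=∅, C=[(λw. w) :: AP :: (λv. ((λu. v) 3)) :: AP], D=∅>
t=4: <S=[clo(λw. w, ∅) :: -4], E=∅, C=[AP :: (λv. ((λu. v) 3)) :: AP], D=∅>
t=5: <S=∅, E={w↦-4}, C=[w], D=[(∅, ∅, [(λv. ((λu. v) 3)) :: AP])]>
t=6: <S=[-4], E={w↦-4}, C=∅, D=[(∅, ∅, [(λv. ((λu. v) 3)) :: AP])]>
t=7: <S=[-4], E=∅, C=[(λv. ((λu. v) 3)) :: AP], D=∅>
t=8: <S=[clo(λv. ((λu. v) 3), ∅) :: -4], E=∅, C=[AP], D=∅>
t=9: <S=∅, E={v↦-4}, C=[((λu. v) 3)], D=[(∅, ∅, ∅)]>
t=10: <S=∅, E={v↦-4}, C=[3 :: (λu. v) :: AP], D=[(∅, ∅, ∅)]>
t=11: <S=[3], E={v↦-4}, C=[(λu. v) :: AP], D=[(∅, ∅, ∅)]>
t=12: <S=[clo(λu. v, {v↦-4}) :: 3], E={v↦-4}, C=[AP], D=[(∅, ∅, ∅)]>
t=13: <S=∅, E={u↦3, v↦-4}, C=[v], D=[(∅, {v↦-4}, ∅) :: (∅, ∅, ∅)]>
t=14: <S=[-4], E={u↦3, v↦-4}, C=∅, D=[(∅, {v↦-4}, ∅) :: (∅, ∅, ∅)]>
t=15: <S=[-4], E={v↦-4}, C=∅, D=[(∅, ∅, ∅)]>
t=16: <S=[-4], E=∅, C=∅, D=∅>
→ final value -4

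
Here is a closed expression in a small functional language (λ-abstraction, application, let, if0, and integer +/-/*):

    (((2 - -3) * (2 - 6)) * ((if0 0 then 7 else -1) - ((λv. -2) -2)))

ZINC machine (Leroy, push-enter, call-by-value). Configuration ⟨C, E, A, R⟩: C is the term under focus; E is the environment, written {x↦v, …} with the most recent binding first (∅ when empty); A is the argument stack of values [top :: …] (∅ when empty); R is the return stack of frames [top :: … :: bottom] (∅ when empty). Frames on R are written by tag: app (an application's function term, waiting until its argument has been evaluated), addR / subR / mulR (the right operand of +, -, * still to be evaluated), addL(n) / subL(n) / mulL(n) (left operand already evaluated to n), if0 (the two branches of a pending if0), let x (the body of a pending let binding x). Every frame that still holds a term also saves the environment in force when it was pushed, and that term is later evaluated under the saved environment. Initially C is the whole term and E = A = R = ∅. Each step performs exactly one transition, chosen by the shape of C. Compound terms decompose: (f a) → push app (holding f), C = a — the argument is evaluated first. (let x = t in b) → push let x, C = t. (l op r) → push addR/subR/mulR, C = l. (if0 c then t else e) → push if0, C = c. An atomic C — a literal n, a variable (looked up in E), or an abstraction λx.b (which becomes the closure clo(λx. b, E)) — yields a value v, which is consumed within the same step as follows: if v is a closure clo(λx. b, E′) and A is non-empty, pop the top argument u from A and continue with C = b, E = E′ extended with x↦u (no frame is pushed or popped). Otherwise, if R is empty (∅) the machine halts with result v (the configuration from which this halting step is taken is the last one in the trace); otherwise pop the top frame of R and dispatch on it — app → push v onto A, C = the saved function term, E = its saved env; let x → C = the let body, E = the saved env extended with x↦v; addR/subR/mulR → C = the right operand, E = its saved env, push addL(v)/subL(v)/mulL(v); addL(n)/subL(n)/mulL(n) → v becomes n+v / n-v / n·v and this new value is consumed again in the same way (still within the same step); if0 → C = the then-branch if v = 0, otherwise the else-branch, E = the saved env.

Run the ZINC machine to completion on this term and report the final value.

[0] [C=(((2 - -3) * (2 - 6)) * ((if0 0 then 7 else -1) - ((λv. -2) -2))) | E=∅ | A=∅ | R=∅]
[1] [C=((2 - -3) * (2 - 6)) | E=∅ | A=∅ | R=[mulR]]
[2] [C=(2 - -3) | E=∅ | A=∅ | R=[mulR :: mulR]]
[3] [C=2 | E=∅ | A=∅ | R=[subR :: mulR :: mulR]]
[4] [C=-3 | E=∅ | A=∅ | R=[subL(2) :: mulR :: mulR]]
[5] [C=(2 - 6) | E=∅ | A=∅ | R=[mulL(5) :: mulR]]
[6] [C=2 | E=∅ | A=∅ | R=[subR :: mulL(5) :: mulR]]
[7] [C=6 | E=∅ | A=∅ | R=[subL(2) :: mulL(5) :: mulR]]
[8] [C=((if0 0 then 7 else -1) - ((λv. -2) -2)) | E=∅ | A=∅ | R=[mulL(-20)]]
[9] [C=(if0 0 then 7 else -1) | E=∅ | A=∅ | R=[subR :: mulL(-20)]]
[10] [C=0 | E=∅ | A=∅ | R=[if0 :: subR :: mulL(-20)]]
[11] [C=7 | E=∅ | A=∅ | R=[subR :: mulL(-20)]]
[12] [C=((λv. -2) -2) | E=∅ | A=∅ | R=[subL(7) :: mulL(-20)]]
[13] [C=-2 | E=∅ | A=∅ | R=[app :: subL(7) :: mulL(-20)]]
[14] [C=(λv. -2) | E=∅ | A=[-2] | R=[subL(7) :: mulL(-20)]]
[15] [C=-2 | E={v↦-2} | A=∅ | R=[subL(7) :: mulL(-20)]]
→ final value -180

Answer: -180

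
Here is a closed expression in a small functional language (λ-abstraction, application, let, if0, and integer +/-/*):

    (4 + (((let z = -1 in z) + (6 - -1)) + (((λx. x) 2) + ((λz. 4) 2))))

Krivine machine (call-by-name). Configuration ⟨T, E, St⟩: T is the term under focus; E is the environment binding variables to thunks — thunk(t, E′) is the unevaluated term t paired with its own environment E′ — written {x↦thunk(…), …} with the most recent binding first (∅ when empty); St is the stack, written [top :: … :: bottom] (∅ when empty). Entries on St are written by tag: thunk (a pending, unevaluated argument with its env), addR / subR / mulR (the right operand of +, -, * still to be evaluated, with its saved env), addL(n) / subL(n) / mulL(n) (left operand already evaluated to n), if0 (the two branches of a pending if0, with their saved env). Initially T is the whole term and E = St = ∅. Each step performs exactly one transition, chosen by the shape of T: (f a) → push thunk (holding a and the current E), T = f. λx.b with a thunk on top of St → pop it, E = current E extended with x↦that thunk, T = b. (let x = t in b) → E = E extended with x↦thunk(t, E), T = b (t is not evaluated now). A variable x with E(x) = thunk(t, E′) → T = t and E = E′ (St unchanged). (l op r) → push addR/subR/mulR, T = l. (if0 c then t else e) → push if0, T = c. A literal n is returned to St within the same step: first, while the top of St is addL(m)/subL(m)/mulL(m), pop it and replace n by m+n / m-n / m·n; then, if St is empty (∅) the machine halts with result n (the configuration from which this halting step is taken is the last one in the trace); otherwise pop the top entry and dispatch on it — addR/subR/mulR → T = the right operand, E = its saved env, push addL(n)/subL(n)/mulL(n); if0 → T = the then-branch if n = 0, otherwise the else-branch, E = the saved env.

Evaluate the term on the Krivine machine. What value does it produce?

Answer: 16

Machine steps:
step 0: [T=(4 + (((let z = -1 in z) + (6 - -1)) + (((λx. x) 2) + ((λz. 4) 2)))) | E=∅ | St=∅]
step 1: [T=4 | E=∅ | St=[addR]]
step 2: [T=(((let z = -1 in z) + (6 - -1)) + (((λx. x) 2) + ((λz. 4) 2))) | E=∅ | St=[addL(4)]]
step 3: [T=((let z = -1 in z) + (6 - -1)) | E=∅ | St=[addR :: addL(4)]]
step 4: [T=(let z = -1 in z) | E=∅ | St=[addR :: addR :: addL(4)]]
step 5: [T=z | E={z↦thunk(-1, ∅)} | St=[addR :: addR :: addL(4)]]
step 6: [T=-1 | E=∅ | St=[addR :: addR :: addL(4)]]
step 7: [T=(6 - -1) | E=∅ | St=[addL(-1) :: addR :: addL(4)]]
step 8: [T=6 | E=∅ | St=[subR :: addL(-1) :: addR :: addL(4)]]
step 9: [T=-1 | E=∅ | St=[subL(6) :: addL(-1) :: addR :: addL(4)]]
step 10: [T=(((λx. x) 2) + ((λz. 4) 2)) | E=∅ | St=[addL(6) :: addL(4)]]
step 11: [T=((λx. x) 2) | E=∅ | St=[addR :: addL(6) :: addL(4)]]
step 12: [T=(λx. x) | E=∅ | St=[thunk :: addR :: addL(6) :: addL(4)]]
step 13: [T=x | E={x↦thunk(2, ∅)} | St=[addR :: addL(6) :: addL(4)]]
step 14: [T=2 | E=∅ | St=[addR :: addL(6) :: addL(4)]]
step 15: [T=((λz. 4) 2) | E=∅ | St=[addL(2) :: addL(6) :: addL(4)]]
step 16: [T=(λz. 4) | E=∅ | St=[thunk :: addL(2) :: addL(6) :: addL(4)]]
step 17: [T=4 | E={z↦thunk(2, ∅)} | St=[addL(2) :: addL(6) :: addL(4)]]
→ final value 16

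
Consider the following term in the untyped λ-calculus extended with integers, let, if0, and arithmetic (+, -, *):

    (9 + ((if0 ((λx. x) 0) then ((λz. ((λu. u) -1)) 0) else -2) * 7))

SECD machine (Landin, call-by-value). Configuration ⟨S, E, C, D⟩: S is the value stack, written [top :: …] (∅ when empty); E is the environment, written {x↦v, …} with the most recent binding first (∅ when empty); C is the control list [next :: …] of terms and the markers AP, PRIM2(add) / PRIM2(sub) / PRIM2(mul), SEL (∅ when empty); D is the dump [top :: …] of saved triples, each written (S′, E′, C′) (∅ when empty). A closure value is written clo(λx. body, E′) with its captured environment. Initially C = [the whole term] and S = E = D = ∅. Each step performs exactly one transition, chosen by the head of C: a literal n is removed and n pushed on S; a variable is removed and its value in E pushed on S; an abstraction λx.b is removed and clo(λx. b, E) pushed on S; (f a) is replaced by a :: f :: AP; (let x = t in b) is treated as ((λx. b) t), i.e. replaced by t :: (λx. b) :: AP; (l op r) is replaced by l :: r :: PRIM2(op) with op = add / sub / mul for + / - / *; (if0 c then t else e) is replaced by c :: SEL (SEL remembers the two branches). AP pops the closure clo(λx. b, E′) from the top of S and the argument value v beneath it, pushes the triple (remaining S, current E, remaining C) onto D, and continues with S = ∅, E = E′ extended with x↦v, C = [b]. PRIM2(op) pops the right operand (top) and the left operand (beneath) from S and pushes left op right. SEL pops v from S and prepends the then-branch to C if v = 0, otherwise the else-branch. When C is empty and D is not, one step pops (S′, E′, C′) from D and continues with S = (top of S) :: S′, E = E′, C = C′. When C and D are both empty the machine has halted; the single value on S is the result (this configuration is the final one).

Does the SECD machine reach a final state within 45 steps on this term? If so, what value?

Answer: 2

Derivation:
step 0: <S=∅, E=∅, C=[(9 + ((if0 ((λx. x) 0) then ((λz. ((λu. u) -1)) 0) else -2) * 7))], D=∅>
step 1: <S=∅, E=∅, C=[9 :: ((if0 ((λx. x) 0) then ((λz. ((λu. u) -1)) 0) else -2) * 7) :: PRIM2(add)], D=∅>
step 2: <S=[9], E=∅, C=[((if0 ((λx. x) 0) then ((λz. ((λu. u) -1)) 0) else -2) * 7) :: PRIM2(add)], D=∅>
step 3: <S=[9], E=∅, C=[(if0 ((λx. x) 0) then ((λz. ((λu. u) -1)) 0) else -2) :: 7 :: PRIM2(mul) :: PRIM2(add)], D=∅>
step 4: <S=[9], E=∅, C=[((λx. x) 0) :: SEL :: 7 :: PRIM2(mul) :: PRIM2(add)], D=∅>
step 5: <S=[9], E=∅, C=[0 :: (λx. x) :: AP :: SEL :: 7 :: PRIM2(mul) :: PRIM2(add)], D=∅>
step 6: <S=[0 :: 9], E=∅, C=[(λx. x) :: AP :: SEL :: 7 :: PRIM2(mul) :: PRIM2(add)], D=∅>
step 7: <S=[clo(λx. x, ∅) :: 0 :: 9], E=∅, C=[AP :: SEL :: 7 :: PRIM2(mul) :: PRIM2(add)], D=∅>
step 8: <S=∅, E={x↦0}, C=[x], D=[([9], ∅, [SEL :: 7 :: PRIM2(mul) :: PRIM2(add)])]>
step 9: <S=[0], E={x↦0}, C=∅, D=[([9], ∅, [SEL :: 7 :: PRIM2(mul) :: PRIM2(add)])]>
step 10: <S=[0 :: 9], E=∅, C=[SEL :: 7 :: PRIM2(mul) :: PRIM2(add)], D=∅>
step 11: <S=[9], E=∅, C=[((λz. ((λu. u) -1)) 0) :: 7 :: PRIM2(mul) :: PRIM2(add)], D=∅>
step 12: <S=[9], E=∅, C=[0 :: (λz. ((λu. u) -1)) :: AP :: 7 :: PRIM2(mul) :: PRIM2(add)], D=∅>
step 13: <S=[0 :: 9], E=∅, C=[(λz. ((λu. u) -1)) :: AP :: 7 :: PRIM2(mul) :: PRIM2(add)], D=∅>
step 14: <S=[clo(λz. ((λu. u) -1), ∅) :: 0 :: 9], E=∅, C=[AP :: 7 :: PRIM2(mul) :: PRIM2(add)], D=∅>
step 15: <S=∅, E={z↦0}, C=[((λu. u) -1)], D=[([9], ∅, [7 :: PRIM2(mul) :: PRIM2(add)])]>
step 16: <S=∅, E={z↦0}, C=[-1 :: (λu. u) :: AP], D=[([9], ∅, [7 :: PRIM2(mul) :: PRIM2(add)])]>
step 17: <S=[-1], E={z↦0}, C=[(λu. u) :: AP], D=[([9], ∅, [7 :: PRIM2(mul) :: PRIM2(add)])]>
step 18: <S=[clo(λu. u, {z↦0}) :: -1], E={z↦0}, C=[AP], D=[([9], ∅, [7 :: PRIM2(mul) :: PRIM2(add)])]>
step 19: <S=∅, E={u↦-1, z↦0}, C=[u], D=[(∅, {z↦0}, ∅) :: ([9], ∅, [7 :: PRIM2(mul) :: PRIM2(add)])]>
step 20: <S=[-1], E={u↦-1, z↦0}, C=∅, D=[(∅, {z↦0}, ∅) :: ([9], ∅, [7 :: PRIM2(mul) :: PRIM2(add)])]>
step 21: <S=[-1], E={z↦0}, C=∅, D=[([9], ∅, [7 :: PRIM2(mul) :: PRIM2(add)])]>
step 22: <S=[-1 :: 9], E=∅, C=[7 :: PRIM2(mul) :: PRIM2(add)], D=∅>
step 23: <S=[7 :: -1 :: 9], E=∅, C=[PRIM2(mul) :: PRIM2(add)], D=∅>
step 24: <S=[-7 :: 9], E=∅, C=[PRIM2(add)], D=∅>
step 25: <S=[2], E=∅, C=∅, D=∅>
→ final value 2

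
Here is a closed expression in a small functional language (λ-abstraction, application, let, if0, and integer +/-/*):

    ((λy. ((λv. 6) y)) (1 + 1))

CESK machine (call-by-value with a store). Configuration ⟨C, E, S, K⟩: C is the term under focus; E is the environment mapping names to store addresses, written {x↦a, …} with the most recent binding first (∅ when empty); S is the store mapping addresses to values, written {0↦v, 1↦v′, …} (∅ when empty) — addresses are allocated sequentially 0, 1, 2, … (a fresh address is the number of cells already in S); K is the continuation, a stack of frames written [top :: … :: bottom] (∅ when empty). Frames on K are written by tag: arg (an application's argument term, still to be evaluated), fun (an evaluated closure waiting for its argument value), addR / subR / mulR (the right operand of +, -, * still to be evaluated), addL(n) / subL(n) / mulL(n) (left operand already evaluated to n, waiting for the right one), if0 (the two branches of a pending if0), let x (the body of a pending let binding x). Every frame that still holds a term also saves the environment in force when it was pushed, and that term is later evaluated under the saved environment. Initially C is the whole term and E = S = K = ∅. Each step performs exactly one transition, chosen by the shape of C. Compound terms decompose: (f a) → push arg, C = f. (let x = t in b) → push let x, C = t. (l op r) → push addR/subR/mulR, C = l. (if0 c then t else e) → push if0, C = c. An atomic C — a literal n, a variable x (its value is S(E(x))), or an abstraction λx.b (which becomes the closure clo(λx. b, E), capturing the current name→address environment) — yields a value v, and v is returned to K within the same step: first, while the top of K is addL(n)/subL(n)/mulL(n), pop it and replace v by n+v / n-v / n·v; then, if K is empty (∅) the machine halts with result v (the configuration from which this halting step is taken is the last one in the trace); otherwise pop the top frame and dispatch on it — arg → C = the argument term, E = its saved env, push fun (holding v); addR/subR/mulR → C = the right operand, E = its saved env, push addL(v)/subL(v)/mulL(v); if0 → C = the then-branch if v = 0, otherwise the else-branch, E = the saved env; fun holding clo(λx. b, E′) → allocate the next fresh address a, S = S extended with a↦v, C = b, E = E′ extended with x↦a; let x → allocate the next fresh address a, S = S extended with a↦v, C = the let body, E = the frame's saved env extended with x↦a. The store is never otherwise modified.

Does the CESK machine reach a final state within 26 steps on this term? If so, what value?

Answer: 6

Machine steps:
step 0: <C=((λy. ((λv. 6) y)) (1 + 1)), E=∅, S=∅, K=∅>
step 1: <C=(λy. ((λv. 6) y)), E=∅, S=∅, K=[arg]>
step 2: <C=(1 + 1), E=∅, S=∅, K=[fun]>
step 3: <C=1, E=∅, S=∅, K=[addR :: fun]>
step 4: <C=1, E=∅, S=∅, K=[addL(1) :: fun]>
step 5: <C=((λv. 6) y), E={y↦0}, S={0↦2}, K=∅>
step 6: <C=(λv. 6), E={y↦0}, S={0↦2}, K=[arg]>
step 7: <C=y, E={y↦0}, S={0↦2}, K=[fun]>
step 8: <C=6, E={v↦1, y↦0}, S={0↦2, 1↦2}, K=∅>
→ final value 6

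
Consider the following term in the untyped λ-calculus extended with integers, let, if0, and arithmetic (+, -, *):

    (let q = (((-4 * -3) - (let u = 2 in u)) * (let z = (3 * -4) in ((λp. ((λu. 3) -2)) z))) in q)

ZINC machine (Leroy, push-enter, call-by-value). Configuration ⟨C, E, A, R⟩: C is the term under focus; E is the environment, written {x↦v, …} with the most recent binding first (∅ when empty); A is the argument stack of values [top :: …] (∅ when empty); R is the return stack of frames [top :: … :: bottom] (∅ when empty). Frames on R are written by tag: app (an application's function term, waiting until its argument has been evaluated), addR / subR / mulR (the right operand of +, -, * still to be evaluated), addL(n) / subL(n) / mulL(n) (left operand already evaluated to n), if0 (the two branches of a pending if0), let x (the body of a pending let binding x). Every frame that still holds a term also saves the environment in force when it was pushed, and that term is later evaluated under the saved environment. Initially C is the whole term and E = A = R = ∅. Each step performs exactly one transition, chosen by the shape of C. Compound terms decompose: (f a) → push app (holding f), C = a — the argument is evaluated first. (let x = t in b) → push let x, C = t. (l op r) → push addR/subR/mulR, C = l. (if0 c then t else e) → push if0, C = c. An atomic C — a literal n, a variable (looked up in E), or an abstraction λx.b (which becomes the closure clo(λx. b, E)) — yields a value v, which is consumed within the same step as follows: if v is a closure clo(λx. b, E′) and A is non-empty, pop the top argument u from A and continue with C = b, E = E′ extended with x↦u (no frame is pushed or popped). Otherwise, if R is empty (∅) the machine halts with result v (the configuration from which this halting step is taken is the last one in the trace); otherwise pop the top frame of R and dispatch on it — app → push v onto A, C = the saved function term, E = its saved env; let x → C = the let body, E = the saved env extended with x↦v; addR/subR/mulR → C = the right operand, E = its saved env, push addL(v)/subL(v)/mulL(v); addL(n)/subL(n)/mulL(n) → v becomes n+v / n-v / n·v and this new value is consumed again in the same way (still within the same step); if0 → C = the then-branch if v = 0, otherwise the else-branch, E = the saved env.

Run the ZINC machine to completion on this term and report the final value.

Answer: 30

Machine steps:
step 0: <C=(let q = (((-4 * -3) - (let u = 2 in u)) * (let z = (3 * -4) in ((λp. ((λu. 3) -2)) z))) in q), E=∅, A=∅, R=∅>
step 1: <C=(((-4 * -3) - (let u = 2 in u)) * (let z = (3 * -4) in ((λp. ((λu. 3) -2)) z))), E=∅, A=∅, R=[let q]>
step 2: <C=((-4 * -3) - (let u = 2 in u)), E=∅, A=∅, R=[mulR :: let q]>
step 3: <C=(-4 * -3), E=∅, A=∅, R=[subR :: mulR :: let q]>
step 4: <C=-4, E=∅, A=∅, R=[mulR :: subR :: mulR :: let q]>
step 5: <C=-3, E=∅, A=∅, R=[mulL(-4) :: subR :: mulR :: let q]>
step 6: <C=(let u = 2 in u), E=∅, A=∅, R=[subL(12) :: mulR :: let q]>
step 7: <C=2, E=∅, A=∅, R=[let u :: subL(12) :: mulR :: let q]>
step 8: <C=u, E={u↦2}, A=∅, R=[subL(12) :: mulR :: let q]>
step 9: <C=(let z = (3 * -4) in ((λp. ((λu. 3) -2)) z)), E=∅, A=∅, R=[mulL(10) :: let q]>
step 10: <C=(3 * -4), E=∅, A=∅, R=[let z :: mulL(10) :: let q]>
step 11: <C=3, E=∅, A=∅, R=[mulR :: let z :: mulL(10) :: let q]>
step 12: <C=-4, E=∅, A=∅, R=[mulL(3) :: let z :: mulL(10) :: let q]>
step 13: <C=((λp. ((λu. 3) -2)) z), E={z↦-12}, A=∅, R=[mulL(10) :: let q]>
step 14: <C=z, E={z↦-12}, A=∅, R=[app :: mulL(10) :: let q]>
step 15: <C=(λp. ((λu. 3) -2)), E={z↦-12}, A=[-12], R=[mulL(10) :: let q]>
step 16: <C=((λu. 3) -2), E={p↦-12, z↦-12}, A=∅, R=[mulL(10) :: let q]>
step 17: <C=-2, E={p↦-12, z↦-12}, A=∅, R=[app :: mulL(10) :: let q]>
step 18: <C=(λu. 3), E={p↦-12, z↦-12}, A=[-2], R=[mulL(10) :: let q]>
step 19: <C=3, E={u↦-2, p↦-12, z↦-12}, A=∅, R=[mulL(10) :: let q]>
step 20: <C=q, E={q↦30}, A=∅, R=∅>
→ final value 30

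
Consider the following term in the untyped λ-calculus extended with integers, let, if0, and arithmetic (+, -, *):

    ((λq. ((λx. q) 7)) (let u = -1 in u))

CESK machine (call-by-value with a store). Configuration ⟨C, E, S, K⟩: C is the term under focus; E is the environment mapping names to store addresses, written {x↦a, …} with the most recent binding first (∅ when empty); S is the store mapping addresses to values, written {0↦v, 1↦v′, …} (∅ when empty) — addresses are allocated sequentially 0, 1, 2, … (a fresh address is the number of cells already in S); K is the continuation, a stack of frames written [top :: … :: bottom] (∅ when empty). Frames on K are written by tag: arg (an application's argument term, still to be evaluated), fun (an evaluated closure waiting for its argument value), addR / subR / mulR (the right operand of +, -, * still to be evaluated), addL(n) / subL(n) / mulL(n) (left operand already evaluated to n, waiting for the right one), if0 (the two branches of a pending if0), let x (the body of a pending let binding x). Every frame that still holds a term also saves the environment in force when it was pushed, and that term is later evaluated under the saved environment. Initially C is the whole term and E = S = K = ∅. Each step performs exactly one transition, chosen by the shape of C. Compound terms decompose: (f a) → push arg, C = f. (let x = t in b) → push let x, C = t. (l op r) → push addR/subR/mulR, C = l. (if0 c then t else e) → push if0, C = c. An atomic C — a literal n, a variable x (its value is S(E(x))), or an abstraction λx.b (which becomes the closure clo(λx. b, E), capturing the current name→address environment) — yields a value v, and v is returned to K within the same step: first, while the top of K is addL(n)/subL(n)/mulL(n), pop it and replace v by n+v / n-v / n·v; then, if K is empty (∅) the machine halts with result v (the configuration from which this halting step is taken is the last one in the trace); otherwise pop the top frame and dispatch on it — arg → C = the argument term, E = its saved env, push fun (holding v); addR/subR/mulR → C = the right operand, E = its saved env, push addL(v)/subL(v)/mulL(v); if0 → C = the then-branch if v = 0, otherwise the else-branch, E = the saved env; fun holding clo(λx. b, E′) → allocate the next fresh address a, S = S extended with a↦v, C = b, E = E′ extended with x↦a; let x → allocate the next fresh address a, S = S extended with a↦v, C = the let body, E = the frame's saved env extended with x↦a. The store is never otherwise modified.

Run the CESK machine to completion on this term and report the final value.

Answer: -1

Derivation:
[0] ⟨C=((λq. ((λx. q) 7)) (let u = -1 in u)); E=∅; S=∅; K=∅⟩
[1] ⟨C=(λq. ((λx. q) 7)); E=∅; S=∅; K=[arg]⟩
[2] ⟨C=(let u = -1 in u); E=∅; S=∅; K=[fun]⟩
[3] ⟨C=-1; E=∅; S=∅; K=[let u :: fun]⟩
[4] ⟨C=u; E={u↦0}; S={0↦-1}; K=[fun]⟩
[5] ⟨C=((λx. q) 7); E={q↦1}; S={0↦-1, 1↦-1}; K=∅⟩
[6] ⟨C=(λx. q); E={q↦1}; S={0↦-1, 1↦-1}; K=[arg]⟩
[7] ⟨C=7; E={q↦1}; S={0↦-1, 1↦-1}; K=[fun]⟩
[8] ⟨C=q; E={x↦2, q↦1}; S={0↦-1, 1↦-1, 2↦7}; K=∅⟩
→ final value -1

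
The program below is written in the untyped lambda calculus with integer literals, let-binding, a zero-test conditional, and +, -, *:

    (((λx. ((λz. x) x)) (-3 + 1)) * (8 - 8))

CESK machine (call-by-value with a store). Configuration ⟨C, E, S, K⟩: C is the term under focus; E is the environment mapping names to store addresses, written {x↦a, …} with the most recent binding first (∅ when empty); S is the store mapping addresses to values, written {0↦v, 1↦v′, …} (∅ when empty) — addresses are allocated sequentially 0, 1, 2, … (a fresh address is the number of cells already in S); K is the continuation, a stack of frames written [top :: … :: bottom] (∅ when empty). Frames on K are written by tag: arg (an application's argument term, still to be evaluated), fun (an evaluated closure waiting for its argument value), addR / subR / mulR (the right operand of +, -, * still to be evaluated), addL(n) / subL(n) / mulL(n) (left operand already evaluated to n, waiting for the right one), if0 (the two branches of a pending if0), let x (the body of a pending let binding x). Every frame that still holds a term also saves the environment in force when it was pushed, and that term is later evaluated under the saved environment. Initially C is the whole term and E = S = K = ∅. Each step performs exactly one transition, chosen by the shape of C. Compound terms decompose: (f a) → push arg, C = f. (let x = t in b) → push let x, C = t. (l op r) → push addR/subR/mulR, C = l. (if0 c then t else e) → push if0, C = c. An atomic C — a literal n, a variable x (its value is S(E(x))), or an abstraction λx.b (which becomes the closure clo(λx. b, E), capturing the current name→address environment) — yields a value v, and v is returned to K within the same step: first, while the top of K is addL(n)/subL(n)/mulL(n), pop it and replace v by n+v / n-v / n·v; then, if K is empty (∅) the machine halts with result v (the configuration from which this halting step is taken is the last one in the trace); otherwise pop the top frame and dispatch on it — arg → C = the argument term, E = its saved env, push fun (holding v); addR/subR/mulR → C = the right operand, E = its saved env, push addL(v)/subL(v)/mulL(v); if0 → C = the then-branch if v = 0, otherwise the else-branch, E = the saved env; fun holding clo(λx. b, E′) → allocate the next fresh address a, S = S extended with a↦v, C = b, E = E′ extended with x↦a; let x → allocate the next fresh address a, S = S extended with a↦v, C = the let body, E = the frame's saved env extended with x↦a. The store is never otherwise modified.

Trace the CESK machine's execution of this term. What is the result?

Answer: 0

Execution trace:
0. <C=(((λx. ((λz. x) x)) (-3 + 1)) * (8 - 8)), E=∅, S=∅, K=∅>
1. <C=((λx. ((λz. x) x)) (-3 + 1)), E=∅, S=∅, K=[mulR]>
2. <C=(λx. ((λz. x) x)), E=∅, S=∅, K=[arg :: mulR]>
3. <C=(-3 + 1), E=∅, S=∅, K=[fun :: mulR]>
4. <C=-3, E=∅, S=∅, K=[addR :: fun :: mulR]>
5. <C=1, E=∅, S=∅, K=[addL(-3) :: fun :: mulR]>
6. <C=((λz. x) x), E={x↦0}, S={0↦-2}, K=[mulR]>
7. <C=(λz. x), E={x↦0}, S={0↦-2}, K=[arg :: mulR]>
8. <C=x, E={x↦0}, S={0↦-2}, K=[fun :: mulR]>
9. <C=x, E={z↦1, x↦0}, S={0↦-2, 1↦-2}, K=[mulR]>
10. <C=(8 - 8), E=∅, S={0↦-2, 1↦-2}, K=[mulL(-2)]>
11. <C=8, E=∅, S={0↦-2, 1↦-2}, K=[subR :: mulL(-2)]>
12. <C=8, E=∅, S={0↦-2, 1↦-2}, K=[subL(8) :: mulL(-2)]>
→ final value 0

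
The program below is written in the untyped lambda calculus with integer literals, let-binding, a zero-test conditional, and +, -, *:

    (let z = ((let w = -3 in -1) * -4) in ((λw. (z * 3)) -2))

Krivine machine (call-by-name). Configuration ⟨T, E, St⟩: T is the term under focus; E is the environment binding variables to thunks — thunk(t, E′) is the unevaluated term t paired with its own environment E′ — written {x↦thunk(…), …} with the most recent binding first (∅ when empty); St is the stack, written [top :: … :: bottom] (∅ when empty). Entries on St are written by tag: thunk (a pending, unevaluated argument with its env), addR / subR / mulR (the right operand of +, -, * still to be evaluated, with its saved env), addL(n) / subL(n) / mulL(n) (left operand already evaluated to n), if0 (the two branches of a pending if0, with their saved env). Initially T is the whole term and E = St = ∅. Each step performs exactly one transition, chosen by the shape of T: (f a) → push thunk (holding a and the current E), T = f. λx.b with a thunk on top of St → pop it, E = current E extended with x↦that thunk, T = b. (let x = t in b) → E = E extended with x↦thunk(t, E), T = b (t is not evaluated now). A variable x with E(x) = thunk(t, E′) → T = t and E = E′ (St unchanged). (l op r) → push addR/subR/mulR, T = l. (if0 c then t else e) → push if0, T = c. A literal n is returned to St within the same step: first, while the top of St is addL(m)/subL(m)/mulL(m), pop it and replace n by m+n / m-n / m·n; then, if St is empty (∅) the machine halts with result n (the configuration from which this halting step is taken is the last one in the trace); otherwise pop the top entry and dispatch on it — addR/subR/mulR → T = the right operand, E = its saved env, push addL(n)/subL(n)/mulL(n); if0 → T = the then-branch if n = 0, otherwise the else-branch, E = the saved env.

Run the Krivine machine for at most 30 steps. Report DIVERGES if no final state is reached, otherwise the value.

0. [T=(let z = ((let w = -3 in -1) * -4) in ((λw. (z * 3)) -2)) | E=∅ | St=∅]
1. [T=((λw. (z * 3)) -2) | E={z↦thunk(((let w = -3 in -1) * -4), ∅)} | St=∅]
2. [T=(λw. (z * 3)) | E={z↦thunk(((let w = -3 in -1) * -4), ∅)} | St=[thunk]]
3. [T=(z * 3) | E={w↦thunk(-2, {z↦thunk(((let w = -3 in -1) * -4), ∅)}), z↦thunk(((let w = -3 in -1) * -4), ∅)} | St=∅]
4. [T=z | E={w↦thunk(-2, {z↦thunk(((let w = -3 in -1) * -4), ∅)}), z↦thunk(((let w = -3 in -1) * -4), ∅)} | St=[mulR]]
5. [T=((let w = -3 in -1) * -4) | E=∅ | St=[mulR]]
6. [T=(let w = -3 in -1) | E=∅ | St=[mulR :: mulR]]
7. [T=-1 | E={w↦thunk(-3, ∅)} | St=[mulR :: mulR]]
8. [T=-4 | E=∅ | St=[mulL(-1) :: mulR]]
9. [T=3 | E={w↦thunk(-2, {z↦thunk(((let w = -3 in -1) * -4), ∅)}), z↦thunk(((let w = -3 in -1) * -4), ∅)} | St=[mulL(4)]]
→ final value 12

Answer: 12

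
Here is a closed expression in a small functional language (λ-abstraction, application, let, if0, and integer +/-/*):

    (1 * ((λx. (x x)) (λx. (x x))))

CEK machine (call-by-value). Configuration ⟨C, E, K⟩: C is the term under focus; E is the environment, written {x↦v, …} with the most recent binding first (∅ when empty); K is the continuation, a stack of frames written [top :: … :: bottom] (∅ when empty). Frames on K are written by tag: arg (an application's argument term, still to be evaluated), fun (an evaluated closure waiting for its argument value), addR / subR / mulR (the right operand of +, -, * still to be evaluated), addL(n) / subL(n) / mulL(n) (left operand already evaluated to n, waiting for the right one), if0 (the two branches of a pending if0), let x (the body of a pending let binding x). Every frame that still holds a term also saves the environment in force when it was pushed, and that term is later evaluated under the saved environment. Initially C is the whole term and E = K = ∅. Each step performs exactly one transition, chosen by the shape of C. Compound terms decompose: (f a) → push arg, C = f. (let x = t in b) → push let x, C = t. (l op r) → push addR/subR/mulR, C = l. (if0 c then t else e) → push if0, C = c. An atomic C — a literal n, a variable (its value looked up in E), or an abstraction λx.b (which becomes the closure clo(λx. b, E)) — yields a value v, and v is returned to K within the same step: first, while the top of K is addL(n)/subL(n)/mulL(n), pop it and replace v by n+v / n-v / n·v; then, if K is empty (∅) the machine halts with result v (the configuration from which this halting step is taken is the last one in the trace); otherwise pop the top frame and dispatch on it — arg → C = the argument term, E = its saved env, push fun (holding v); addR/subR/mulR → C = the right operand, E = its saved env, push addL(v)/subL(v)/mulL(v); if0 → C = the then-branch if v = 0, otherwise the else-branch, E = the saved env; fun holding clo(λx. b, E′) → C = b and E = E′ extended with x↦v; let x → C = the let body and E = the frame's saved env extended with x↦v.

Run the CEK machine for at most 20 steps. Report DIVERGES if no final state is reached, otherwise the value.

Answer: DIVERGES (no final state within 20 steps)

Machine steps:
t=0: [C=(1 * ((λx. (x x)) (λx. (x x)))) | E=∅ | K=∅]
t=1: [C=1 | E=∅ | K=[mulR]]
t=2: [C=((λx. (x x)) (λx. (x x))) | E=∅ | K=[mulL(1)]]
t=3: [C=(λx. (x x)) | E=∅ | K=[arg :: mulL(1)]]
t=4: [C=(λx. (x x)) | E=∅ | K=[fun :: mulL(1)]]
t=5: [C=(x x) | E={x↦clo(λx. (x x), ∅)} | K=[mulL(1)]]
t=6: [C=x | E={x↦clo(λx. (x x), ∅)} | K=[arg :: mulL(1)]]
t=7: [C=x | E={x↦clo(λx. (x x), ∅)} | K=[fun :: mulL(1)]]
… configuration repeats with period 3 (steps 5–7 recur indefinitely) …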